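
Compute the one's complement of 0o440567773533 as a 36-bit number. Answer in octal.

0o337210004244

Each oct digit d becomes 7−d:
  4→3, 4→3, 0→7, 5→2, 6→1, 7→0, 7→0, 7→0, 3→4, 5→2, 3→4, 3→4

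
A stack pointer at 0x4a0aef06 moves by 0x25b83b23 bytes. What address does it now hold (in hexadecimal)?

0x6fc32a29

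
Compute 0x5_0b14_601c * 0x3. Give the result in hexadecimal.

0xf213d2054

Multiply each base-16 digit by 3, carrying:
  c×3 = 36 → write 4 carry 2
  1×3+2 = 5 → write 5
  0×3 = 0 → write 0
  6×3 = 18 → write 2 carry 1
  4×3+1 = 13 → write d
  1×3 = 3 → write 3
  b×3 = 33 → write 1 carry 2
  0×3+2 = 2 → write 2
  5×3 = 15 → write f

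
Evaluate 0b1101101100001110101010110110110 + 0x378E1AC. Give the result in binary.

0b1110001000000000011011101100010

0x378E1AC = 0b11011110001110000110101100 in binary.
Add column by column in base 2, right to left:
  0+0 = 0
  1+0 = 1
  1+1 = 0 carry 1
  0+1+1 = 0 carry 1
  1+0+1 = 0 carry 1
  1+1+1 = 1 carry 1
  0+0+1 = 1
  1+1 = 0 carry 1
  1+1+1 = 1 carry 1
  0+0+1 = 1
  1+0 = 1
  0+0 = 0
  1+0 = 1
  0+1 = 1
  1+1 = 0 carry 1
  0+1+1 = 0 carry 1
  1+0+1 = 0 carry 1
  1+0+1 = 0 carry 1
  1+0+1 = 0 carry 1
  0+1+1 = 0 carry 1
  0+1+1 = 0 carry 1
  0+1+1 = 0 carry 1
  0+1+1 = 0 carry 1
  1+0+1 = 0 carry 1
  1+1+1 = 1 carry 1
  0+1+1 = 0 carry 1
  1+0+1 = 0 carry 1
  1+0+1 = 0 carry 1
  0+0+1 = 1
  1+0 = 1
  1+0 = 1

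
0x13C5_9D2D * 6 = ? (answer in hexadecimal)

0x76A1AF0E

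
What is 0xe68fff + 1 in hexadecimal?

0xe69000

The trailing 3 digits are F (max in base 16), so adding 1 cascades: they roll to 0 and the next digit up increments.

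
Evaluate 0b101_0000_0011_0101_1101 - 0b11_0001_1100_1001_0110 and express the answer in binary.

Subtract column by column in base 2:
  1-0 → 1
  0-1 → 1 (borrow)
  1-1-1 → 1 (borrow)
  1-0-1 → 0
  1-1 → 0
  0-0 → 0
  1-0 → 1
  0-1 → 1 (borrow)
  1-0-1 → 0
  1-0 → 1
  0-1 → 1 (borrow)
  0-1-1 → 0 (borrow)
  0-1-1 → 0 (borrow)
  0-0-1 → 1 (borrow)
  0-0-1 → 1 (borrow)
  0-0-1 → 1 (borrow)
  1-1-1 → 1 (borrow)
  0-1-1 → 0 (borrow)
  1-0-1 → 0

0b11110011011000111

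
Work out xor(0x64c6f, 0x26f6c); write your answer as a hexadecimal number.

XOR each hex digit independently (no carries):
  6^2=4, 4^6=2, c^f=3, 6^6=0, f^c=3

0x42303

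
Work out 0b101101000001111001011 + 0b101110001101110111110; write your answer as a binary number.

0b1011011001111110001001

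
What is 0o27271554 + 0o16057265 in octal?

Add column by column in base 8, right to left:
  4+5 = 1 carry 1
  5+6+1 = 4 carry 1
  5+2+1 = 0 carry 1
  1+7+1 = 1 carry 1
  7+5+1 = 5 carry 1
  2+0+1 = 3
  7+6 = 5 carry 1
  2+1+1 = 4

0o45351041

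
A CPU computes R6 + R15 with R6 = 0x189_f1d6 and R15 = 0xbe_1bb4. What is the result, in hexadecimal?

Add column by column in base 16, right to left:
  6+4 = a
  d+b = 8 carry 1
  1+b+1 = d
  f+1 = 0 carry 1
  9+e+1 = 8 carry 1
  8+b+1 = 4 carry 1
  1+0+1 = 2

0x2480d8a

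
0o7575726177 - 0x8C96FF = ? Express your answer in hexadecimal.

0x3D6B1580

0o7575726177 = 0x3DF7AC7F in hexadecimal.
Subtract column by column in base 16:
  F-F → 0
  7-F → 8 (borrow)
  C-6-1 → 5
  A-9 → 1
  7-C → B (borrow)
  F-8-1 → 6
  D-0 → D
  3-0 → 3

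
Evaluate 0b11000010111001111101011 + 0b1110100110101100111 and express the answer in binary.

Add column by column in base 2, right to left:
  1+1 = 0 carry 1
  1+1+1 = 1 carry 1
  0+1+1 = 0 carry 1
  1+0+1 = 0 carry 1
  0+0+1 = 1
  1+1 = 0 carry 1
  1+1+1 = 1 carry 1
  1+0+1 = 0 carry 1
  1+1+1 = 1 carry 1
  1+0+1 = 0 carry 1
  0+1+1 = 0 carry 1
  0+1+1 = 0 carry 1
  1+0+1 = 0 carry 1
  1+0+1 = 0 carry 1
  1+1+1 = 1 carry 1
  0+0+1 = 1
  1+1 = 0 carry 1
  0+1+1 = 0 carry 1
  0+1+1 = 0 carry 1
  0+0+1 = 1
  0+0 = 0
  1+0 = 1
  1+0 = 1

0b11010001100000101010010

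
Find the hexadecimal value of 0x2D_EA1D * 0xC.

0x226F95C

Multiply each base-16 digit by 12, carrying:
  D×12 = 156 → write C carry 9
  1×12+9 = 21 → write 5 carry 1
  A×12+1 = 121 → write 9 carry 7
  E×12+7 = 175 → write F carry 10
  D×12+10 = 166 → write 6 carry 10
  2×12+10 = 34 → write 2 carry 2
  remaining carry: 2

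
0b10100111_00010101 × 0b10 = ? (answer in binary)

0b10100111000101010

Multiply each base-2 digit by 2, carrying:
  1×2 = 2 → write 0 carry 1
  0×2+1 = 1 → write 1
  1×2 = 2 → write 0 carry 1
  0×2+1 = 1 → write 1
  1×2 = 2 → write 0 carry 1
  0×2+1 = 1 → write 1
  0×2 = 0 → write 0
  0×2 = 0 → write 0
  1×2 = 2 → write 0 carry 1
  1×2+1 = 3 → write 1 carry 1
  1×2+1 = 3 → write 1 carry 1
  0×2+1 = 1 → write 1
  0×2 = 0 → write 0
  1×2 = 2 → write 0 carry 1
  0×2+1 = 1 → write 1
  1×2 = 2 → write 0 carry 1
  remaining carry: 1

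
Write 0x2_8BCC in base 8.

0o505714

Expand each hex digit to 4 bits: 2=0010 8=1000 B=1011 C=1100 C=1100.
Group the bits in threes: 101 000 101 111 001 100 → 505714.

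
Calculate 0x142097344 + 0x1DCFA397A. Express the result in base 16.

0x31F03ACBE

Add column by column in base 16, right to left:
  4+A = E
  4+7 = B
  3+9 = C
  7+3 = A
  9+A = 3 carry 1
  0+F+1 = 0 carry 1
  2+C+1 = F
  4+D = 1 carry 1
  1+1+1 = 3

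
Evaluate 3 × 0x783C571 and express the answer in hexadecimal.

Multiply each base-16 digit by 3, carrying:
  1×3 = 3 → write 3
  7×3 = 21 → write 5 carry 1
  5×3+1 = 16 → write 0 carry 1
  C×3+1 = 37 → write 5 carry 2
  3×3+2 = 11 → write B
  8×3 = 24 → write 8 carry 1
  7×3+1 = 22 → write 6 carry 1
  remaining carry: 1

0x168B5053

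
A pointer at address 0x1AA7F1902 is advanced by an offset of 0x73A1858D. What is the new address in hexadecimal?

0x21E209E8F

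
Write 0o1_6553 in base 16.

0x1D6B

Each octal digit is 3 bits: 1=001 6=110 5=101 5=101 3=011.
Group the bits into nibbles: 0001 1101 0110 1011 → 1D6B.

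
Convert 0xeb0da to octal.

0o3530332

Expand each hex digit to 4 bits: e=1110 b=1011 0=0000 d=1101 a=1010.
Group the bits in threes: 011 101 011 000 011 011 010 → 3530332.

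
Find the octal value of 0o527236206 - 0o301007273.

0o226226713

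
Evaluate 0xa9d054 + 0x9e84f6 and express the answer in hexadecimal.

Add column by column in base 16, right to left:
  4+6 = a
  5+f = 4 carry 1
  0+4+1 = 5
  d+8 = 5 carry 1
  9+e+1 = 8 carry 1
  a+9+1 = 4 carry 1
  final carry 1

0x148554a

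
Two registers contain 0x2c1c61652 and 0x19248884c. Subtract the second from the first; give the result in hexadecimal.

Subtract column by column in base 16:
  2-c → 6 (borrow)
  5-4-1 → 0
  6-8 → e (borrow)
  1-8-1 → 8 (borrow)
  6-8-1 → d (borrow)
  c-4-1 → 7
  1-2 → f (borrow)
  c-9-1 → 2
  2-1 → 1

0x12f7d8e06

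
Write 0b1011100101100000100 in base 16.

Group the bits into nibbles: 0101 1100 1011 0000 0100 → 5CB04.

0x5CB04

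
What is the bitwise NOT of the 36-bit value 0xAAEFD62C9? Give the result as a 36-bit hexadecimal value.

0x551029D36

Each hex digit d becomes F−d:
  A→5, A→5, E→1, F→0, D→2, 6→9, 2→D, C→3, 9→6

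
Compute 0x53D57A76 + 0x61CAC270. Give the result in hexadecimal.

Add column by column in base 16, right to left:
  6+0 = 6
  7+7 = E
  A+2 = C
  7+C = 3 carry 1
  5+A+1 = 0 carry 1
  D+C+1 = A carry 1
  3+1+1 = 5
  5+6 = B

0xB5A03CE6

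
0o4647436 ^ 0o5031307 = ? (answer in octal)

XOR each oct digit independently (no carries):
  4^5=1, 6^0=6, 4^3=7, 7^1=6, 4^3=7, 3^0=3, 6^7=1

0o1676731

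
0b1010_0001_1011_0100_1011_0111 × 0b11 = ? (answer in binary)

Multiply each base-2 digit by 3, carrying:
  1×3 = 3 → write 1 carry 1
  1×3+1 = 4 → write 0 carry 2
  1×3+2 = 5 → write 1 carry 2
  0×3+2 = 2 → write 0 carry 1
  1×3+1 = 4 → write 0 carry 2
  1×3+2 = 5 → write 1 carry 2
  0×3+2 = 2 → write 0 carry 1
  1×3+1 = 4 → write 0 carry 2
  0×3+2 = 2 → write 0 carry 1
  0×3+1 = 1 → write 1
  1×3 = 3 → write 1 carry 1
  0×3+1 = 1 → write 1
  1×3 = 3 → write 1 carry 1
  1×3+1 = 4 → write 0 carry 2
  0×3+2 = 2 → write 0 carry 1
  1×3+1 = 4 → write 0 carry 2
  1×3+2 = 5 → write 1 carry 2
  0×3+2 = 2 → write 0 carry 1
  0×3+1 = 1 → write 1
  0×3 = 0 → write 0
  0×3 = 0 → write 0
  1×3 = 3 → write 1 carry 1
  0×3+1 = 1 → write 1
  1×3 = 3 → write 1 carry 1
  remaining carry: 1

0b1111001010001111000100101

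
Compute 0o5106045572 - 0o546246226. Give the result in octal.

0o4337577344

Subtract column by column in base 8:
  2-6 → 4 (borrow)
  7-2-1 → 4
  5-2 → 3
  5-6 → 7 (borrow)
  4-4-1 → 7 (borrow)
  0-2-1 → 5 (borrow)
  6-6-1 → 7 (borrow)
  0-4-1 → 3 (borrow)
  1-5-1 → 3 (borrow)
  5-0-1 → 4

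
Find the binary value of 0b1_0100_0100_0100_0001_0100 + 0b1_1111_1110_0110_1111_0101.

Add column by column in base 2, right to left:
  0+1 = 1
  0+0 = 0
  1+1 = 0 carry 1
  0+0+1 = 1
  1+1 = 0 carry 1
  0+1+1 = 0 carry 1
  0+1+1 = 0 carry 1
  0+1+1 = 0 carry 1
  0+0+1 = 1
  0+1 = 1
  1+1 = 0 carry 1
  0+0+1 = 1
  0+0 = 0
  0+1 = 1
  1+1 = 0 carry 1
  0+1+1 = 0 carry 1
  0+1+1 = 0 carry 1
  0+1+1 = 0 carry 1
  1+1+1 = 1 carry 1
  0+1+1 = 0 carry 1
  1+1+1 = 1 carry 1
  final carry 1

0b1101000010101100001001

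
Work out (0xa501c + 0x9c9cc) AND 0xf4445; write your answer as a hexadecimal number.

0x40040

Add column by column in base 16, right to left:
  c+c = 8 carry 1
  1+c+1 = e
  0+9 = 9
  5+c = 1 carry 1
  a+9+1 = 4 carry 1
  final carry 1
Sum = 0x1419e8; now AND with 0xf4445:
  1&0=0, 4&f=4, 1&4=0, 9&4=0, e&4=4, 8&5=0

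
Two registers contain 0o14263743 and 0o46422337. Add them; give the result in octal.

Add column by column in base 8, right to left:
  3+7 = 2 carry 1
  4+3+1 = 0 carry 1
  7+3+1 = 3 carry 1
  3+2+1 = 6
  6+2 = 0 carry 1
  2+4+1 = 7
  4+6 = 2 carry 1
  1+4+1 = 6

0o62706302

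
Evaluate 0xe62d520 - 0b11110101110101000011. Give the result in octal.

0xe62d520 = 0o1630552440 in octal.
0b11110101110101000011 = 0o3656503 in octal.
Subtract column by column in base 8:
  0-3 → 5 (borrow)
  4-0-1 → 3
  4-5 → 7 (borrow)
  2-6-1 → 3 (borrow)
  5-5-1 → 7 (borrow)
  5-6-1 → 6 (borrow)
  0-3-1 → 4 (borrow)
  3-0-1 → 2
  6-0 → 6
  1-0 → 1

0o1624673735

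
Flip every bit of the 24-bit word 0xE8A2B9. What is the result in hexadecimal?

0x175D46

Each hex digit d becomes F−d:
  E→1, 8→7, A→5, 2→D, B→4, 9→6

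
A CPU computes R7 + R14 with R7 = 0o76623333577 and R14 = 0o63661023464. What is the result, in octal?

Add column by column in base 8, right to left:
  7+4 = 3 carry 1
  7+6+1 = 6 carry 1
  5+4+1 = 2 carry 1
  3+3+1 = 7
  3+2 = 5
  3+0 = 3
  3+1 = 4
  2+6 = 0 carry 1
  6+6+1 = 5 carry 1
  6+3+1 = 2 carry 1
  7+6+1 = 6 carry 1
  final carry 1

0o162504357263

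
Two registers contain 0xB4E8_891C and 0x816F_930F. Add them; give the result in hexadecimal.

0x136581C2B

Add column by column in base 16, right to left:
  C+F = B carry 1
  1+0+1 = 2
  9+3 = C
  8+9 = 1 carry 1
  8+F+1 = 8 carry 1
  E+6+1 = 5 carry 1
  4+1+1 = 6
  B+8 = 3 carry 1
  final carry 1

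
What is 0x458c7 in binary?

Expand each hex digit to 4 bits: 4=0100 5=0101 8=1000 c=1100 7=0111.

0b1000101100011000111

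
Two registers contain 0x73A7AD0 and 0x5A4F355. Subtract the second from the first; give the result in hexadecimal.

0x195877B

Subtract column by column in base 16:
  0-5 → B (borrow)
  D-5-1 → 7
  A-3 → 7
  7-F → 8 (borrow)
  A-4-1 → 5
  3-A → 9 (borrow)
  7-5-1 → 1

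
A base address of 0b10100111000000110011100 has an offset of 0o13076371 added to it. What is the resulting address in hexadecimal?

0b10100111000000110011100 = 0x53819C in hexadecimal.
0o13076371 = 0x2C7CF9 in hexadecimal.
Add column by column in base 16, right to left:
  C+9 = 5 carry 1
  9+F+1 = 9 carry 1
  1+C+1 = E
  8+7 = F
  3+C = F
  5+2 = 7

0x7FFE95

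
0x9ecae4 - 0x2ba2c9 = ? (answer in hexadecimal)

0x73281b

Subtract column by column in base 16:
  4-9 → b (borrow)
  e-c-1 → 1
  a-2 → 8
  c-a → 2
  e-b → 3
  9-2 → 7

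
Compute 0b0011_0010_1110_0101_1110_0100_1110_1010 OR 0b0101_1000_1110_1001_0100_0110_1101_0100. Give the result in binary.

0b01111010111011011110011011111110

OR bit by bit (1 where either bit is 1):
  00110010111001011110010011101010
| 01011000111010010100011011010100
= 01111010111011011110011011111110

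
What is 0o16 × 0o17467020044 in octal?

Multiply each base-8 digit by 14, carrying:
  4×14 = 56 → write 0 carry 7
  4×14+7 = 63 → write 7 carry 7
  0×14+7 = 7 → write 7
  0×14 = 0 → write 0
  2×14 = 28 → write 4 carry 3
  0×14+3 = 3 → write 3
  7×14 = 98 → write 2 carry 12
  6×14+12 = 96 → write 0 carry 12
  4×14+12 = 68 → write 4 carry 8
  7×14+8 = 106 → write 2 carry 13
  1×14+13 = 27 → write 3 carry 3
  remaining carry: 3

0o332402340770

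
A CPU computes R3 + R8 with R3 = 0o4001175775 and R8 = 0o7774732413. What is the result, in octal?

Add column by column in base 8, right to left:
  5+3 = 0 carry 1
  7+1+1 = 1 carry 1
  7+4+1 = 4 carry 1
  5+2+1 = 0 carry 1
  7+3+1 = 3 carry 1
  1+7+1 = 1 carry 1
  1+4+1 = 6
  0+7 = 7
  0+7 = 7
  4+7 = 3 carry 1
  final carry 1

0o13776130410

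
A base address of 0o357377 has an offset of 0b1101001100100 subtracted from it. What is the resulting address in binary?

0o357377 = 0b11101111011111111 in binary.
Subtract column by column in base 2:
  1-0 → 1
  1-0 → 1
  1-1 → 0
  1-0 → 1
  1-0 → 1
  1-1 → 0
  1-1 → 0
  1-0 → 1
  0-0 → 0
  1-1 → 0
  1-0 → 1
  1-1 → 0
  1-1 → 0
  0-0 → 0
  1-0 → 1
  1-0 → 1
  1-0 → 1

0b11100010010011011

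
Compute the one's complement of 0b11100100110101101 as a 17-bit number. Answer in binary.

Invert each bit: 11100100110101101 → 00011011001010010.

0b00011011001010010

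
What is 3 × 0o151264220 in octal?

Multiply each base-8 digit by 3, carrying:
  0×3 = 0 → write 0
  2×3 = 6 → write 6
  2×3 = 6 → write 6
  4×3 = 12 → write 4 carry 1
  6×3+1 = 19 → write 3 carry 2
  2×3+2 = 8 → write 0 carry 1
  1×3+1 = 4 → write 4
  5×3 = 15 → write 7 carry 1
  1×3+1 = 4 → write 4

0o474034660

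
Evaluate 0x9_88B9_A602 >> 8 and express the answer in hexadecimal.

Shifting right by 8 bits = 2 hex digits: drop the last 2.

0x988B9A6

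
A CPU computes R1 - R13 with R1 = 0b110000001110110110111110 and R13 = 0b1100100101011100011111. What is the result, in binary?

0b100011101001011010011111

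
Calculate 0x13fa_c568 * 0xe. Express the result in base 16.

Multiply each base-16 digit by 14, carrying:
  8×14 = 112 → write 0 carry 7
  6×14+7 = 91 → write b carry 5
  5×14+5 = 75 → write b carry 4
  c×14+4 = 172 → write c carry 10
  a×14+10 = 150 → write 6 carry 9
  f×14+9 = 219 → write b carry 13
  3×14+13 = 55 → write 7 carry 3
  1×14+3 = 17 → write 1 carry 1
  remaining carry: 1

0x117b6cbb0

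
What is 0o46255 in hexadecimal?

0x4CAD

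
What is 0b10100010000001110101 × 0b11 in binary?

0b111100110000101011111

Multiply each base-2 digit by 3, carrying:
  1×3 = 3 → write 1 carry 1
  0×3+1 = 1 → write 1
  1×3 = 3 → write 1 carry 1
  0×3+1 = 1 → write 1
  1×3 = 3 → write 1 carry 1
  1×3+1 = 4 → write 0 carry 2
  1×3+2 = 5 → write 1 carry 2
  0×3+2 = 2 → write 0 carry 1
  0×3+1 = 1 → write 1
  0×3 = 0 → write 0
  0×3 = 0 → write 0
  0×3 = 0 → write 0
  0×3 = 0 → write 0
  1×3 = 3 → write 1 carry 1
  0×3+1 = 1 → write 1
  0×3 = 0 → write 0
  0×3 = 0 → write 0
  1×3 = 3 → write 1 carry 1
  0×3+1 = 1 → write 1
  1×3 = 3 → write 1 carry 1
  remaining carry: 1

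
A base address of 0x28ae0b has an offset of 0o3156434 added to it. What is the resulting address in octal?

0x28ae0b = 0o12127013 in octal.
Add column by column in base 8, right to left:
  3+4 = 7
  1+3 = 4
  0+4 = 4
  7+6 = 5 carry 1
  2+5+1 = 0 carry 1
  1+1+1 = 3
  2+3 = 5
  1+0 = 1

0o15305447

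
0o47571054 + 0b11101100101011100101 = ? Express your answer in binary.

0b101011011011110100010001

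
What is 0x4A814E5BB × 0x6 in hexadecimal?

Multiply each base-16 digit by 6, carrying:
  B×6 = 66 → write 2 carry 4
  B×6+4 = 70 → write 6 carry 4
  5×6+4 = 34 → write 2 carry 2
  E×6+2 = 86 → write 6 carry 5
  4×6+5 = 29 → write D carry 1
  1×6+1 = 7 → write 7
  8×6 = 48 → write 0 carry 3
  A×6+3 = 63 → write F carry 3
  4×6+3 = 27 → write B carry 1
  remaining carry: 1

0x1BF07D6262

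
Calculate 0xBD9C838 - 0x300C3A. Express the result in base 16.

Subtract column by column in base 16:
  8-A → E (borrow)
  3-3-1 → F (borrow)
  8-C-1 → B (borrow)
  C-0-1 → B
  9-0 → 9
  D-3 → A
  B-0 → B

0xBA9BBFE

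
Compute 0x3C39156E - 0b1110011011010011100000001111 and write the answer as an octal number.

0o5562756537

0x3C39156E = 0o7416212556 in octal.
0b1110011011010011100000001111 = 0o1633234017 in octal.
Subtract column by column in base 8:
  6-7 → 7 (borrow)
  5-1-1 → 3
  5-0 → 5
  2-4 → 6 (borrow)
  1-3-1 → 5 (borrow)
  2-2-1 → 7 (borrow)
  6-3-1 → 2
  1-3 → 6 (borrow)
  4-6-1 → 5 (borrow)
  7-1-1 → 5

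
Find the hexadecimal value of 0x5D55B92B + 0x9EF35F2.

Add column by column in base 16, right to left:
  B+2 = D
  2+F = 1 carry 1
  9+5+1 = F
  B+3 = E
  5+F = 4 carry 1
  5+E+1 = 4 carry 1
  D+9+1 = 7 carry 1
  5+0+1 = 6

0x6744EF1D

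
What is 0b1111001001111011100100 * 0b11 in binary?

Multiply each base-2 digit by 3, carrying:
  0×3 = 0 → write 0
  0×3 = 0 → write 0
  1×3 = 3 → write 1 carry 1
  0×3+1 = 1 → write 1
  0×3 = 0 → write 0
  1×3 = 3 → write 1 carry 1
  1×3+1 = 4 → write 0 carry 2
  1×3+2 = 5 → write 1 carry 2
  0×3+2 = 2 → write 0 carry 1
  1×3+1 = 4 → write 0 carry 2
  1×3+2 = 5 → write 1 carry 2
  1×3+2 = 5 → write 1 carry 2
  1×3+2 = 5 → write 1 carry 2
  0×3+2 = 2 → write 0 carry 1
  0×3+1 = 1 → write 1
  1×3 = 3 → write 1 carry 1
  0×3+1 = 1 → write 1
  0×3 = 0 → write 0
  1×3 = 3 → write 1 carry 1
  1×3+1 = 4 → write 0 carry 2
  1×3+2 = 5 → write 1 carry 2
  1×3+2 = 5 → write 1 carry 2
  remaining carry: 10

0b101101011101110010101100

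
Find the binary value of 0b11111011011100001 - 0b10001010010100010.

Subtract column by column in base 2:
  1-0 → 1
  0-1 → 1 (borrow)
  0-0-1 → 1 (borrow)
  0-0-1 → 1 (borrow)
  0-0-1 → 1 (borrow)
  1-1-1 → 1 (borrow)
  1-0-1 → 0
  1-1 → 0
  0-0 → 0
  1-0 → 1
  1-1 → 0
  0-0 → 0
  1-1 → 0
  1-0 → 1
  1-0 → 1
  1-0 → 1
  1-1 → 0

0b1110001000111111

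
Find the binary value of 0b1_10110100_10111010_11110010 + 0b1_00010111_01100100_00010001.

0b10110011000001111100000011

Add column by column in base 2, right to left:
  0+1 = 1
  1+0 = 1
  0+0 = 0
  0+0 = 0
  1+1 = 0 carry 1
  1+0+1 = 0 carry 1
  1+0+1 = 0 carry 1
  1+0+1 = 0 carry 1
  0+0+1 = 1
  1+0 = 1
  0+1 = 1
  1+0 = 1
  1+0 = 1
  1+1 = 0 carry 1
  0+1+1 = 0 carry 1
  1+0+1 = 0 carry 1
  0+1+1 = 0 carry 1
  0+1+1 = 0 carry 1
  1+1+1 = 1 carry 1
  0+0+1 = 1
  1+1 = 0 carry 1
  1+0+1 = 0 carry 1
  0+0+1 = 1
  1+0 = 1
  1+1 = 0 carry 1
  final carry 1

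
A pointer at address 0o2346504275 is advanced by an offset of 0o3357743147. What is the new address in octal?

0o5726447444

Add column by column in base 8, right to left:
  5+7 = 4 carry 1
  7+4+1 = 4 carry 1
  2+1+1 = 4
  4+3 = 7
  0+4 = 4
  5+7 = 4 carry 1
  6+7+1 = 6 carry 1
  4+5+1 = 2 carry 1
  3+3+1 = 7
  2+3 = 5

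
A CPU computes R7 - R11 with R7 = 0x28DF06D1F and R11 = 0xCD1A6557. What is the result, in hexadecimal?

0x1C0D607C8

Subtract column by column in base 16:
  F-7 → 8
  1-5 → C (borrow)
  D-5-1 → 7
  6-6 → 0
  0-A → 6 (borrow)
  F-1-1 → D
  D-D → 0
  8-C → C (borrow)
  2-0-1 → 1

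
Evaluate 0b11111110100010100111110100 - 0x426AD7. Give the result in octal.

0b11111110100010100111110100 = 0o376424764 in octal.
0x426AD7 = 0o20465327 in octal.
Subtract column by column in base 8:
  4-7 → 5 (borrow)
  6-2-1 → 3
  7-3 → 4
  4-5 → 7 (borrow)
  2-6-1 → 3 (borrow)
  4-4-1 → 7 (borrow)
  6-0-1 → 5
  7-2 → 5
  3-0 → 3

0o355737435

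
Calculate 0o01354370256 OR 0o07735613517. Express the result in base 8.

OR each oct digit independently (no carries):
  0|0=0, 1|7=7, 3|7=7, 5|3=7, 4|5=5, 3|6=7, 7|1=7, 0|3=3, 2|5=7, 5|1=5, 6|7=7

0o07775773757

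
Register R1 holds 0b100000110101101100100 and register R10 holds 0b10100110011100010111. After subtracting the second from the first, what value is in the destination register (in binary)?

0b1100000010001001101

Subtract column by column in base 2:
  0-1 → 1 (borrow)
  0-1-1 → 0 (borrow)
  1-1-1 → 1 (borrow)
  0-0-1 → 1 (borrow)
  0-1-1 → 0 (borrow)
  1-0-1 → 0
  1-0 → 1
  0-0 → 0
  1-1 → 0
  1-1 → 0
  0-1 → 1 (borrow)
  1-0-1 → 0
  0-0 → 0
  1-1 → 0
  1-1 → 0
  0-0 → 0
  0-0 → 0
  0-1 → 1 (borrow)
  0-0-1 → 1 (borrow)
  0-1-1 → 0 (borrow)
  1-0-1 → 0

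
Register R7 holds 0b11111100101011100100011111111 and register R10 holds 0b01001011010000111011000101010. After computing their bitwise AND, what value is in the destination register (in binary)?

AND bit by bit (1 only where both bits are 1):
  11111100101011100100011111111
& 01001011010000111011000101010
= 01001000000000100000000101010

0b01001000000000100000000101010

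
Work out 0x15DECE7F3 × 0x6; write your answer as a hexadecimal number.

0x8338D6FB2

Multiply each base-16 digit by 6, carrying:
  3×6 = 18 → write 2 carry 1
  F×6+1 = 91 → write B carry 5
  7×6+5 = 47 → write F carry 2
  E×6+2 = 86 → write 6 carry 5
  C×6+5 = 77 → write D carry 4
  E×6+4 = 88 → write 8 carry 5
  D×6+5 = 83 → write 3 carry 5
  5×6+5 = 35 → write 3 carry 2
  1×6+2 = 8 → write 8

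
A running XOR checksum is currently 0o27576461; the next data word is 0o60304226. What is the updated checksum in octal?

XOR each oct digit independently (no carries):
  2^6=4, 7^0=7, 5^3=6, 7^0=7, 6^4=2, 4^2=6, 6^2=4, 1^6=7

0o47672647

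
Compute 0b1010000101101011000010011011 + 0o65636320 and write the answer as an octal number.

0o1273366553

0b1010000101101011000010011011 = 0o1205530233 in octal.
Add column by column in base 8, right to left:
  3+0 = 3
  3+2 = 5
  2+3 = 5
  0+6 = 6
  3+3 = 6
  5+6 = 3 carry 1
  5+5+1 = 3 carry 1
  0+6+1 = 7
  2+0 = 2
  1+0 = 1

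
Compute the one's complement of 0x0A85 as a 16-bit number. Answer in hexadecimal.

0xF57A

Each hex digit d becomes F−d:
  0→F, A→5, 8→7, 5→A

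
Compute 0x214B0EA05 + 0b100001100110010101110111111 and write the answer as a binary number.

0b1000011000111001000001010111000100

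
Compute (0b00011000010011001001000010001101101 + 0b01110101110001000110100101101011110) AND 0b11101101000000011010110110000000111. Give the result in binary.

Add column by column in base 2, right to left:
  1+0 = 1
  0+1 = 1
  1+1 = 0 carry 1
  1+1+1 = 1 carry 1
  0+1+1 = 0 carry 1
  1+0+1 = 0 carry 1
  1+1+1 = 1 carry 1
  0+0+1 = 1
  0+1 = 1
  0+1 = 1
  1+0 = 1
  0+1 = 1
  0+0 = 0
  0+0 = 0
  0+1 = 1
  1+0 = 1
  0+1 = 1
  0+1 = 1
  1+0 = 1
  0+0 = 0
  0+0 = 0
  1+1 = 0 carry 1
  1+0+1 = 0 carry 1
  0+0+1 = 1
  0+0 = 0
  1+1 = 0 carry 1
  0+1+1 = 0 carry 1
  0+1+1 = 0 carry 1
  0+0+1 = 1
  0+1 = 1
  1+0 = 1
  1+1 = 0 carry 1
  0+1+1 = 0 carry 1
  0+1+1 = 0 carry 1
  final carry 1
Sum = 0b10001110000100001111100111111001011; now AND with 0b11101101000000011010110110000000111:
  10001110000100001111100111111001011
& 11101101000000011010110110000000111
= 10001100000000001010100110000000011

0b10001100000000001010100110000000011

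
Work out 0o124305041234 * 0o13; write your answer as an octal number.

Multiply each base-8 digit by 11, carrying:
  4×11 = 44 → write 4 carry 5
  3×11+5 = 38 → write 6 carry 4
  2×11+4 = 26 → write 2 carry 3
  1×11+3 = 14 → write 6 carry 1
  4×11+1 = 45 → write 5 carry 5
  0×11+5 = 5 → write 5
  5×11 = 55 → write 7 carry 6
  0×11+6 = 6 → write 6
  3×11 = 33 → write 1 carry 4
  4×11+4 = 48 → write 0 carry 6
  2×11+6 = 28 → write 4 carry 3
  1×11+3 = 14 → write 6 carry 1
  remaining carry: 1

0o1640167556264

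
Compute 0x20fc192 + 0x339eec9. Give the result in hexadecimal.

0x549b05b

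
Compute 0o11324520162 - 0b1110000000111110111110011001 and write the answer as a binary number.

0o11324520162 = 0b1001011010100101010000001110010 in binary.
Subtract column by column in base 2:
  0-1 → 1 (borrow)
  1-0-1 → 0
  0-0 → 0
  0-1 → 1 (borrow)
  1-1-1 → 1 (borrow)
  1-0-1 → 0
  1-0 → 1
  0-1 → 1 (borrow)
  0-1-1 → 0 (borrow)
  0-1-1 → 0 (borrow)
  0-1-1 → 0 (borrow)
  0-1-1 → 0 (borrow)
  0-0-1 → 1 (borrow)
  1-1-1 → 1 (borrow)
  0-1-1 → 0 (borrow)
  1-1-1 → 1 (borrow)
  0-1-1 → 0 (borrow)
  1-1-1 → 1 (borrow)
  0-0-1 → 1 (borrow)
  0-0-1 → 1 (borrow)
  1-0-1 → 0
  0-0 → 0
  1-0 → 1
  0-0 → 0
  1-0 → 1
  1-1 → 0
  0-1 → 1 (borrow)
  1-1-1 → 1 (borrow)
  0-0-1 → 1 (borrow)
  0-0-1 → 1 (borrow)
  1-0-1 → 0

0b111101010011101011000011011001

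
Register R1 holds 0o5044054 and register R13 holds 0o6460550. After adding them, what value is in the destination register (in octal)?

0o13524624

Add column by column in base 8, right to left:
  4+0 = 4
  5+5 = 2 carry 1
  0+5+1 = 6
  4+0 = 4
  4+6 = 2 carry 1
  0+4+1 = 5
  5+6 = 3 carry 1
  final carry 1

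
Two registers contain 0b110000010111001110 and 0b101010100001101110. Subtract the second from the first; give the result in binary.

0b101110101100000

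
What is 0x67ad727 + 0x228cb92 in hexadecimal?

0x8a3a2b9

Add column by column in base 16, right to left:
  7+2 = 9
  2+9 = b
  7+b = 2 carry 1
  d+c+1 = a carry 1
  a+8+1 = 3 carry 1
  7+2+1 = a
  6+2 = 8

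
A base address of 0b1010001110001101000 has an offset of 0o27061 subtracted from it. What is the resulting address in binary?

0o27061 = 0b10111000110001 in binary.
Subtract column by column in base 2:
  0-1 → 1 (borrow)
  0-0-1 → 1 (borrow)
  0-0-1 → 1 (borrow)
  1-0-1 → 0
  0-1 → 1 (borrow)
  1-1-1 → 1 (borrow)
  1-0-1 → 0
  0-0 → 0
  0-0 → 0
  0-1 → 1 (borrow)
  1-1-1 → 1 (borrow)
  1-1-1 → 1 (borrow)
  1-0-1 → 0
  0-1 → 1 (borrow)
  0-0-1 → 1 (borrow)
  0-0-1 → 1 (borrow)
  1-0-1 → 0
  0-0 → 0
  1-0 → 1

0b1001110111000110111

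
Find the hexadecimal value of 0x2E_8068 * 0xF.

Multiply each base-16 digit by 15, carrying:
  8×15 = 120 → write 8 carry 7
  6×15+7 = 97 → write 1 carry 6
  0×15+6 = 6 → write 6
  8×15 = 120 → write 8 carry 7
  E×15+7 = 217 → write 9 carry 13
  2×15+13 = 43 → write B carry 2
  remaining carry: 2

0x2B98618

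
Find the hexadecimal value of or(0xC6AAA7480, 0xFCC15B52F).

OR each hex digit independently (no carries):
  C|F=F, 6|C=E, A|C=E, A|1=B, A|5=F, 7|B=F, 4|5=5, 8|2=A, 0|F=F

0xFEEBFF5AF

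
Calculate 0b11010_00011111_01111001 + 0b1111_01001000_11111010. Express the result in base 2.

Add column by column in base 2, right to left:
  1+0 = 1
  0+1 = 1
  0+0 = 0
  1+1 = 0 carry 1
  1+1+1 = 1 carry 1
  1+1+1 = 1 carry 1
  1+1+1 = 1 carry 1
  0+1+1 = 0 carry 1
  1+0+1 = 0 carry 1
  1+0+1 = 0 carry 1
  1+0+1 = 0 carry 1
  1+1+1 = 1 carry 1
  1+0+1 = 0 carry 1
  0+0+1 = 1
  0+1 = 1
  0+0 = 0
  0+1 = 1
  1+1 = 0 carry 1
  0+1+1 = 0 carry 1
  1+1+1 = 1 carry 1
  1+0+1 = 0 carry 1
  final carry 1

0b1010010110100001110011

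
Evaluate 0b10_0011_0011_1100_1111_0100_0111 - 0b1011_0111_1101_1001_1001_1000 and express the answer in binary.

Subtract column by column in base 2:
  1-0 → 1
  1-0 → 1
  1-0 → 1
  0-1 → 1 (borrow)
  0-1-1 → 0 (borrow)
  0-0-1 → 1 (borrow)
  1-0-1 → 0
  0-1 → 1 (borrow)
  1-1-1 → 1 (borrow)
  1-0-1 → 0
  1-0 → 1
  1-1 → 0
  0-1 → 1 (borrow)
  0-0-1 → 1 (borrow)
  1-1-1 → 1 (borrow)
  1-1-1 → 1 (borrow)
  1-1-1 → 1 (borrow)
  1-1-1 → 1 (borrow)
  0-1-1 → 0 (borrow)
  0-0-1 → 1 (borrow)
  1-1-1 → 1 (borrow)
  1-1-1 → 1 (borrow)
  0-0-1 → 1 (borrow)
  0-1-1 → 0 (borrow)
  0-0-1 → 1 (borrow)
  1-0-1 → 0

0b1011110111111010110101111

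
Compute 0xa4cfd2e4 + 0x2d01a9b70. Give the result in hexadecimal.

Add column by column in base 16, right to left:
  4+0 = 4
  e+7 = 5 carry 1
  2+b+1 = e
  d+9 = 6 carry 1
  f+a+1 = a carry 1
  c+1+1 = e
  4+0 = 4
  a+d = 7 carry 1
  0+2+1 = 3

0x374ea6e54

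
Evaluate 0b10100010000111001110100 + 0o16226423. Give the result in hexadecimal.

0x8A3B87

0b10100010000111001110100 = 0x510E74 in hexadecimal.
0o16226423 = 0x392D13 in hexadecimal.
Add column by column in base 16, right to left:
  4+3 = 7
  7+1 = 8
  E+D = B carry 1
  0+2+1 = 3
  1+9 = A
  5+3 = 8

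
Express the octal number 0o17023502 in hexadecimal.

Each octal digit is 3 bits: 1=001 7=111 0=000 2=010 3=011 5=101 0=000 2=010.
Group the bits into nibbles: 0011 1100 0010 0111 0100 0010 → 3c2742.

0x3c2742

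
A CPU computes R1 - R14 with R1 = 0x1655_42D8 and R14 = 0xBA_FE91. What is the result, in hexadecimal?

0x159A4447

Subtract column by column in base 16:
  8-1 → 7
  D-9 → 4
  2-E → 4 (borrow)
  4-F-1 → 4 (borrow)
  5-A-1 → A (borrow)
  5-B-1 → 9 (borrow)
  6-0-1 → 5
  1-0 → 1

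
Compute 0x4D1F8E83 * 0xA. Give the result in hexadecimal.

0x3033B911E

Multiply each base-16 digit by 10, carrying:
  3×10 = 30 → write E carry 1
  8×10+1 = 81 → write 1 carry 5
  E×10+5 = 145 → write 1 carry 9
  8×10+9 = 89 → write 9 carry 5
  F×10+5 = 155 → write B carry 9
  1×10+9 = 19 → write 3 carry 1
  D×10+1 = 131 → write 3 carry 8
  4×10+8 = 48 → write 0 carry 3
  remaining carry: 3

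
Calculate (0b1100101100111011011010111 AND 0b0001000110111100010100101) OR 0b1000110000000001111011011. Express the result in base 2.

0b1000110100111001111011111

0b1100101100111011011010111 AND 0b0001000110111100010100101 = 0b0000000100111000010000101.
Then OR with 0b1000110000000001111011011.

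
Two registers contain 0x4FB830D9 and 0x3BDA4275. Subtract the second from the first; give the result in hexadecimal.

0x13DDEE64

Subtract column by column in base 16:
  9-5 → 4
  D-7 → 6
  0-2 → E (borrow)
  3-4-1 → E (borrow)
  8-A-1 → D (borrow)
  B-D-1 → D (borrow)
  F-B-1 → 3
  4-3 → 1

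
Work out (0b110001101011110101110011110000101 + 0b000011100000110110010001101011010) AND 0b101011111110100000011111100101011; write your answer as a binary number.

Add column by column in base 2, right to left:
  1+0 = 1
  0+1 = 1
  1+0 = 1
  0+1 = 1
  0+1 = 1
  0+0 = 0
  0+1 = 1
  1+0 = 1
  1+1 = 0 carry 1
  1+1+1 = 1 carry 1
  1+0+1 = 0 carry 1
  0+0+1 = 1
  0+0 = 0
  1+1 = 0 carry 1
  1+0+1 = 0 carry 1
  1+0+1 = 0 carry 1
  0+1+1 = 0 carry 1
  1+1+1 = 1 carry 1
  0+0+1 = 1
  1+1 = 0 carry 1
  1+1+1 = 1 carry 1
  1+0+1 = 0 carry 1
  1+0+1 = 0 carry 1
  0+0+1 = 1
  1+0 = 1
  0+0 = 0
  1+1 = 0 carry 1
  1+1+1 = 1 carry 1
  0+1+1 = 0 carry 1
  0+0+1 = 1
  0+0 = 0
  1+0 = 1
  1+0 = 1
Sum = 0b110101001100101100000101011011111; now AND with 0b101011111110100000011111100101011:
  110101001100101100000101011011111
& 101011111110100000011111100101011
= 100001001100100000000101000001011

0b100001001100100000000101000001011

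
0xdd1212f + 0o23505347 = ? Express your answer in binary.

0b1110000111111010110000010110

0xdd1212f = 0b1101110100010010000100101111 in binary.
0o23505347 = 0b10011101000101011100111 in binary.
Add column by column in base 2, right to left:
  1+1 = 0 carry 1
  1+1+1 = 1 carry 1
  1+1+1 = 1 carry 1
  1+0+1 = 0 carry 1
  0+0+1 = 1
  1+1 = 0 carry 1
  0+1+1 = 0 carry 1
  0+1+1 = 0 carry 1
  1+0+1 = 0 carry 1
  0+1+1 = 0 carry 1
  0+0+1 = 1
  0+1 = 1
  0+0 = 0
  1+0 = 1
  0+0 = 0
  0+1 = 1
  1+0 = 1
  0+1 = 1
  0+1 = 1
  0+1 = 1
  1+0 = 1
  0+0 = 0
  1+1 = 0 carry 1
  1+0+1 = 0 carry 1
  1+0+1 = 0 carry 1
  0+0+1 = 1
  1+0 = 1
  1+0 = 1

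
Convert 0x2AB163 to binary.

0b1010101011000101100011

Expand each hex digit to 4 bits: 2=0010 A=1010 B=1011 1=0001 6=0110 3=0011.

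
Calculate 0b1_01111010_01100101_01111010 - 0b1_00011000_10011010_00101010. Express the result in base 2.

0b11000011100101101010000

Subtract column by column in base 2:
  0-0 → 0
  1-1 → 0
  0-0 → 0
  1-1 → 0
  1-0 → 1
  1-1 → 0
  1-0 → 1
  0-0 → 0
  1-0 → 1
  0-1 → 1 (borrow)
  1-0-1 → 0
  0-1 → 1 (borrow)
  0-1-1 → 0 (borrow)
  1-0-1 → 0
  1-0 → 1
  0-1 → 1 (borrow)
  0-0-1 → 1 (borrow)
  1-0-1 → 0
  0-0 → 0
  1-1 → 0
  1-1 → 0
  1-0 → 1
  1-0 → 1
  0-0 → 0
  1-1 → 0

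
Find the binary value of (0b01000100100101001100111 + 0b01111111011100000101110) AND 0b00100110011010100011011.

Add column by column in base 2, right to left:
  1+0 = 1
  1+1 = 0 carry 1
  1+1+1 = 1 carry 1
  0+1+1 = 0 carry 1
  0+0+1 = 1
  1+1 = 0 carry 1
  1+0+1 = 0 carry 1
  0+0+1 = 1
  0+0 = 0
  1+0 = 1
  0+0 = 0
  1+1 = 0 carry 1
  0+1+1 = 0 carry 1
  0+1+1 = 0 carry 1
  1+0+1 = 0 carry 1
  0+1+1 = 0 carry 1
  0+1+1 = 0 carry 1
  1+1+1 = 1 carry 1
  0+1+1 = 0 carry 1
  0+1+1 = 0 carry 1
  0+1+1 = 0 carry 1
  1+1+1 = 1 carry 1
  final carry 1
Sum = 0b11000100000001010010101; now AND with 0b00100110011010100011011:
  11000100000001010010101
& 00100110011010100011011
= 00000100000000000010001

0b100000000000010001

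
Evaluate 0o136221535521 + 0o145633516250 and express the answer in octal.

Add column by column in base 8, right to left:
  1+0 = 1
  2+5 = 7
  5+2 = 7
  5+6 = 3 carry 1
  3+1+1 = 5
  5+5 = 2 carry 1
  1+3+1 = 5
  2+3 = 5
  2+6 = 0 carry 1
  6+5+1 = 4 carry 1
  3+4+1 = 0 carry 1
  1+1+1 = 3

0o304055253771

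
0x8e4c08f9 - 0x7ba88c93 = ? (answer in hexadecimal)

0x12a37c66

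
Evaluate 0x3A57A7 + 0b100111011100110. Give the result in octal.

0o16523215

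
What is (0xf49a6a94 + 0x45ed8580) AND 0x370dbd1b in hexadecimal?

0x3205b010

Add column by column in base 16, right to left:
  4+0 = 4
  9+8 = 1 carry 1
  a+5+1 = 0 carry 1
  6+8+1 = f
  a+d = 7 carry 1
  9+e+1 = 8 carry 1
  4+5+1 = a
  f+4 = 3 carry 1
  final carry 1
Sum = 0x13a87f014; now AND with 0x370dbd1b:
  1&0=0, 3&3=3, a&7=2, 8&0=0, 7&d=5, f&b=b, 0&d=0, 1&1=1, 4&b=0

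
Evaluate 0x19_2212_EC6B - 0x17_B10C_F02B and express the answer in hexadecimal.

0x17105FC40

Subtract column by column in base 16:
  B-B → 0
  6-2 → 4
  C-0 → C
  E-F → F (borrow)
  2-C-1 → 5 (borrow)
  1-0-1 → 0
  2-1 → 1
  2-B → 7 (borrow)
  9-7-1 → 1
  1-1 → 0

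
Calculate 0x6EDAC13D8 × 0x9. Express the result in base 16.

0x3E5B0CB298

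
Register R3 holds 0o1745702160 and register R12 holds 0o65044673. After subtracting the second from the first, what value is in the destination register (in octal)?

0o1660635265

Subtract column by column in base 8:
  0-3 → 5 (borrow)
  6-7-1 → 6 (borrow)
  1-6-1 → 2 (borrow)
  2-4-1 → 5 (borrow)
  0-4-1 → 3 (borrow)
  7-0-1 → 6
  5-5 → 0
  4-6 → 6 (borrow)
  7-0-1 → 6
  1-0 → 1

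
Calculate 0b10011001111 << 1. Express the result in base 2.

0b100110011110

Left shift by 1: append 1 zero bit.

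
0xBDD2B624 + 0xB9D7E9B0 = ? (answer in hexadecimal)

0x177AA9FD4

Add column by column in base 16, right to left:
  4+0 = 4
  2+B = D
  6+9 = F
  B+E = 9 carry 1
  2+7+1 = A
  D+D = A carry 1
  D+9+1 = 7 carry 1
  B+B+1 = 7 carry 1
  final carry 1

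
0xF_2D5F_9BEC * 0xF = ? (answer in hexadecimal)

Multiply each base-16 digit by 15, carrying:
  C×15 = 180 → write 4 carry 11
  E×15+11 = 221 → write D carry 13
  B×15+13 = 178 → write 2 carry 11
  9×15+11 = 146 → write 2 carry 9
  F×15+9 = 234 → write A carry 14
  5×15+14 = 89 → write 9 carry 5
  D×15+5 = 200 → write 8 carry 12
  2×15+12 = 42 → write A carry 2
  F×15+2 = 227 → write 3 carry 14
  remaining carry: E

0xE3A89A22D4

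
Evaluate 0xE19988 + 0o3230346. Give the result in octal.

0o73545156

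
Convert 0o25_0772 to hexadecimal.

Each octal digit is 3 bits: 2=010 5=101 0=000 7=111 7=111 2=010.
Group the bits into nibbles: 0001 0101 0001 1111 1010 → 151FA.

0x151FA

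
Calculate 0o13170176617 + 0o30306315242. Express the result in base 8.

Add column by column in base 8, right to left:
  7+2 = 1 carry 1
  1+4+1 = 6
  6+2 = 0 carry 1
  6+5+1 = 4 carry 1
  7+1+1 = 1 carry 1
  1+3+1 = 5
  0+6 = 6
  7+0 = 7
  1+3 = 4
  3+0 = 3
  1+3 = 4

0o43476514061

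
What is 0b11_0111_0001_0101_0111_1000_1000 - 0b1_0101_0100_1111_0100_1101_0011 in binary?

0b10000111000110001010110101

Subtract column by column in base 2:
  0-1 → 1 (borrow)
  0-1-1 → 0 (borrow)
  0-0-1 → 1 (borrow)
  1-0-1 → 0
  0-1 → 1 (borrow)
  0-0-1 → 1 (borrow)
  0-1-1 → 0 (borrow)
  1-1-1 → 1 (borrow)
  1-0-1 → 0
  1-0 → 1
  1-1 → 0
  0-0 → 0
  1-1 → 0
  0-1 → 1 (borrow)
  1-1-1 → 1 (borrow)
  0-1-1 → 0 (borrow)
  1-0-1 → 0
  0-0 → 0
  0-1 → 1 (borrow)
  0-0-1 → 1 (borrow)
  1-1-1 → 1 (borrow)
  1-0-1 → 0
  1-1 → 0
  0-0 → 0
  1-1 → 0
  1-0 → 1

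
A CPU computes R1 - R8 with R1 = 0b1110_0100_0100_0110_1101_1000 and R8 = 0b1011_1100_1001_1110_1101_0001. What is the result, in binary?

0b1001111010100000000111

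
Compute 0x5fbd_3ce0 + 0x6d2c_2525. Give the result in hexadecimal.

0xcce96205

Add column by column in base 16, right to left:
  0+5 = 5
  e+2 = 0 carry 1
  c+5+1 = 2 carry 1
  3+2+1 = 6
  d+c = 9 carry 1
  b+2+1 = e
  f+d = c carry 1
  5+6+1 = c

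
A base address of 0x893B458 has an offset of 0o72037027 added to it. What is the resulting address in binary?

0x893B458 = 0b1000100100111011010001011000 in binary.
0o72037027 = 0b111010000011111000010111 in binary.
Add column by column in base 2, right to left:
  0+1 = 1
  0+1 = 1
  0+1 = 1
  1+0 = 1
  1+1 = 0 carry 1
  0+0+1 = 1
  1+0 = 1
  0+0 = 0
  0+0 = 0
  0+1 = 1
  1+1 = 0 carry 1
  0+1+1 = 0 carry 1
  1+1+1 = 1 carry 1
  1+1+1 = 1 carry 1
  0+0+1 = 1
  1+0 = 1
  1+0 = 1
  1+0 = 1
  0+0 = 0
  0+1 = 1
  1+0 = 1
  0+1 = 1
  0+1 = 1
  1+1 = 0 carry 1
  0+0+1 = 1
  0+0 = 0
  0+0 = 0
  1+0 = 1

0b1001011110111111001001101111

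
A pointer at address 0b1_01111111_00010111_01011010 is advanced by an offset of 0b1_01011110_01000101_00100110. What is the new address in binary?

0b10110111010101110010000000

Add column by column in base 2, right to left:
  0+0 = 0
  1+1 = 0 carry 1
  0+1+1 = 0 carry 1
  1+0+1 = 0 carry 1
  1+0+1 = 0 carry 1
  0+1+1 = 0 carry 1
  1+0+1 = 0 carry 1
  0+0+1 = 1
  1+1 = 0 carry 1
  1+0+1 = 0 carry 1
  1+1+1 = 1 carry 1
  0+0+1 = 1
  1+0 = 1
  0+0 = 0
  0+1 = 1
  0+0 = 0
  1+0 = 1
  1+1 = 0 carry 1
  1+1+1 = 1 carry 1
  1+1+1 = 1 carry 1
  1+1+1 = 1 carry 1
  1+0+1 = 0 carry 1
  1+1+1 = 1 carry 1
  0+0+1 = 1
  1+1 = 0 carry 1
  final carry 1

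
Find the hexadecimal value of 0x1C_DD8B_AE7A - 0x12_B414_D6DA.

0xA2976D7A0

Subtract column by column in base 16:
  A-A → 0
  7-D → A (borrow)
  E-6-1 → 7
  A-D → D (borrow)
  B-4-1 → 6
  8-1 → 7
  D-4 → 9
  D-B → 2
  C-2 → A
  1-1 → 0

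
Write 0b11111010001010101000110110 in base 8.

Group the bits in threes: 011 111 010 001 010 101 000 110 110 → 372125066.

0o372125066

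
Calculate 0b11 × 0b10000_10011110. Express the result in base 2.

0b11000111011010

Multiply each base-2 digit by 3, carrying:
  0×3 = 0 → write 0
  1×3 = 3 → write 1 carry 1
  1×3+1 = 4 → write 0 carry 2
  1×3+2 = 5 → write 1 carry 2
  1×3+2 = 5 → write 1 carry 2
  0×3+2 = 2 → write 0 carry 1
  0×3+1 = 1 → write 1
  1×3 = 3 → write 1 carry 1
  0×3+1 = 1 → write 1
  0×3 = 0 → write 0
  0×3 = 0 → write 0
  0×3 = 0 → write 0
  1×3 = 3 → write 1 carry 1
  remaining carry: 1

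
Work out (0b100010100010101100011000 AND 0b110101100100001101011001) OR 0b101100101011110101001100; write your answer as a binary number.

0b100010100010101100011000 AND 0b110101100100001101011001 = 0b100000100000001100011000.
Then OR with 0b101100101011110101001100.

0b101100101011111101011100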